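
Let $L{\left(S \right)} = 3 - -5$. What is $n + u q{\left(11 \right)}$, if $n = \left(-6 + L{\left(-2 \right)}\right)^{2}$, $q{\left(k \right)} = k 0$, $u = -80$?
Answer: $4$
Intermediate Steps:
$q{\left(k \right)} = 0$
$L{\left(S \right)} = 8$ ($L{\left(S \right)} = 3 + 5 = 8$)
$n = 4$ ($n = \left(-6 + 8\right)^{2} = 2^{2} = 4$)
$n + u q{\left(11 \right)} = 4 - 0 = 4 + 0 = 4$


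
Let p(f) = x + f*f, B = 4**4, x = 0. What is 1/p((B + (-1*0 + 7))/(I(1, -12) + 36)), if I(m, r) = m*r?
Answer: 576/69169 ≈ 0.0083274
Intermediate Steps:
B = 256
p(f) = f**2 (p(f) = 0 + f*f = 0 + f**2 = f**2)
1/p((B + (-1*0 + 7))/(I(1, -12) + 36)) = 1/(((256 + (-1*0 + 7))/(1*(-12) + 36))**2) = 1/(((256 + (0 + 7))/(-12 + 36))**2) = 1/(((256 + 7)/24)**2) = 1/((263*(1/24))**2) = 1/((263/24)**2) = 1/(69169/576) = 576/69169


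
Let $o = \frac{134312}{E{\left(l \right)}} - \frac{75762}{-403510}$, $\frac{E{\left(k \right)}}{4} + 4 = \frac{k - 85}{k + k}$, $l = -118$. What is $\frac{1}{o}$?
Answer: $- \frac{149500455}{1598760866219} \approx -9.351 \cdot 10^{-5}$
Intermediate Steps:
$E{\left(k \right)} = -16 + \frac{2 \left(-85 + k\right)}{k}$ ($E{\left(k \right)} = -16 + 4 \frac{k - 85}{k + k} = -16 + 4 \frac{-85 + k}{2 k} = -16 + \frac{2 \left(-85 + k\right)}{k}$)
$o = - \frac{1598760866219}{149500455}$ ($o = \frac{134312}{-14 - \frac{170}{-118}} - \frac{75762}{-403510} = \frac{134312}{-14 - - \frac{85}{59}} - - \frac{37881}{201755} = \frac{134312}{-14 + \frac{85}{59}} + \frac{37881}{201755} = \frac{134312}{- \frac{741}{59}} + \frac{37881}{201755} = 134312 \left(- \frac{59}{741}\right) + \frac{37881}{201755} = - \frac{7924408}{741} + \frac{37881}{201755} = - \frac{1598760866219}{149500455} \approx -10694.0$)
$\frac{1}{o} = \frac{1}{- \frac{1598760866219}{149500455}} = - \frac{149500455}{1598760866219}$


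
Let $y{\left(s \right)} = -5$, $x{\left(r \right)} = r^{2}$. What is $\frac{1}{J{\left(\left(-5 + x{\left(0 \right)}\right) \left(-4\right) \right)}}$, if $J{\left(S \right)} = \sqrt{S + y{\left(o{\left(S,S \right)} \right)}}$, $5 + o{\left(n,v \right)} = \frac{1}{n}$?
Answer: $\frac{\sqrt{15}}{15} \approx 0.2582$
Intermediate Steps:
$o{\left(n,v \right)} = -5 + \frac{1}{n}$
$J{\left(S \right)} = \sqrt{-5 + S}$ ($J{\left(S \right)} = \sqrt{S - 5} = \sqrt{-5 + S}$)
$\frac{1}{J{\left(\left(-5 + x{\left(0 \right)}\right) \left(-4\right) \right)}} = \frac{1}{\sqrt{-5 + \left(-5 + 0^{2}\right) \left(-4\right)}} = \frac{1}{\sqrt{-5 + \left(-5 + 0\right) \left(-4\right)}} = \frac{1}{\sqrt{-5 - -20}} = \frac{1}{\sqrt{-5 + 20}} = \frac{1}{\sqrt{15}} = \frac{\sqrt{15}}{15}$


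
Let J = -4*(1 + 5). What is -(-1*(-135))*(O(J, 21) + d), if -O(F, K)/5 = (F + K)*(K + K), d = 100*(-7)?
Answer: 9450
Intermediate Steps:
d = -700
J = -24 (J = -4*6 = -24)
O(F, K) = -10*K*(F + K) (O(F, K) = -5*(F + K)*(K + K) = -5*(F + K)*2*K = -10*K*(F + K))
-(-1*(-135))*(O(J, 21) + d) = -(-1*(-135))*(-10*21*(-24 + 21) - 700) = -135*(-10*21*(-3) - 700) = -135*(630 - 700) = -135*(-70) = -1*(-9450) = 9450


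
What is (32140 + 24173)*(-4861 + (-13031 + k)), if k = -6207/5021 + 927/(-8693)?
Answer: -43980488488114722/43647553 ≈ -1.0076e+9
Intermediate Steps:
k = -58611918/43647553 (k = -6207*1/5021 + 927*(-1/8693) = -6207/5021 - 927/8693 = -58611918/43647553 ≈ -1.3428)
(32140 + 24173)*(-4861 + (-13031 + k)) = (32140 + 24173)*(-4861 + (-13031 - 58611918/43647553)) = 56313*(-4861 - 568829875061/43647553) = 56313*(-781000630194/43647553) = -43980488488114722/43647553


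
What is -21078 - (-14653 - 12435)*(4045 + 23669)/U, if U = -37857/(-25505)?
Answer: 6382078283438/12619 ≈ 5.0575e+8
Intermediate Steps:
U = 37857/25505 (U = -37857*(-1/25505) = 37857/25505 ≈ 1.4843)
-21078 - (-14653 - 12435)*(4045 + 23669)/U = -21078 - (-14653 - 12435)*(4045 + 23669)/37857/25505 = -21078 - (-27088*27714)*25505/37857 = -21078 - (-750716832)*25505/37857 = -21078 - 1*(-6382344266720/12619) = -21078 + 6382344266720/12619 = 6382078283438/12619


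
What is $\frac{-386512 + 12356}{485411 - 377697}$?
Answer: $- \frac{187078}{53857} \approx -3.4736$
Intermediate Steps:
$\frac{-386512 + 12356}{485411 - 377697} = - \frac{374156}{107714} = \left(-374156\right) \frac{1}{107714} = - \frac{187078}{53857}$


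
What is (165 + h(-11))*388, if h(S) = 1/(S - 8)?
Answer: 1215992/19 ≈ 64000.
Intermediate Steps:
h(S) = 1/(-8 + S)
(165 + h(-11))*388 = (165 + 1/(-8 - 11))*388 = (165 + 1/(-19))*388 = (165 - 1/19)*388 = (3134/19)*388 = 1215992/19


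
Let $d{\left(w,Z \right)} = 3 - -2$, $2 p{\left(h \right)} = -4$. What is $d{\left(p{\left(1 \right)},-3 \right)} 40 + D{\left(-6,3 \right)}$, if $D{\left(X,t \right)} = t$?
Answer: $203$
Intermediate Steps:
$p{\left(h \right)} = -2$ ($p{\left(h \right)} = \frac{1}{2} \left(-4\right) = -2$)
$d{\left(w,Z \right)} = 5$ ($d{\left(w,Z \right)} = 3 + 2 = 5$)
$d{\left(p{\left(1 \right)},-3 \right)} 40 + D{\left(-6,3 \right)} = 5 \cdot 40 + 3 = 200 + 3 = 203$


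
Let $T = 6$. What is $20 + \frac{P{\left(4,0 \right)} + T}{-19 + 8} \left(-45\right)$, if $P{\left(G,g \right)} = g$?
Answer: $\frac{490}{11} \approx 44.545$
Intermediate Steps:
$20 + \frac{P{\left(4,0 \right)} + T}{-19 + 8} \left(-45\right) = 20 + \frac{0 + 6}{-19 + 8} \left(-45\right) = 20 + \frac{6}{-11} \left(-45\right) = 20 + 6 \left(- \frac{1}{11}\right) \left(-45\right) = 20 - - \frac{270}{11} = 20 + \frac{270}{11} = \frac{490}{11}$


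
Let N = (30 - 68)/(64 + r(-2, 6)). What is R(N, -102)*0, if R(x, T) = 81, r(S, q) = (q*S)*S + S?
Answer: 0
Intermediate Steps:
r(S, q) = S + q*S**2 (r(S, q) = (S*q)*S + S = q*S**2 + S = S + q*S**2)
N = -19/43 (N = (30 - 68)/(64 - 2*(1 - 2*6)) = -38/(64 - 2*(1 - 12)) = -38/(64 - 2*(-11)) = -38/(64 + 22) = -38/86 = -38*1/86 = -19/43 ≈ -0.44186)
R(N, -102)*0 = 81*0 = 0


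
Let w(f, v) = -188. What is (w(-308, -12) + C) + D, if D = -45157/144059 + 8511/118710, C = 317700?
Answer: 1809948671833453/5700414630 ≈ 3.1751e+5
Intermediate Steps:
D = -1378167107/5700414630 (D = -45157*1/144059 + 8511*(1/118710) = -45157/144059 + 2837/39570 = -1378167107/5700414630 ≈ -0.24177)
(w(-308, -12) + C) + D = (-188 + 317700) - 1378167107/5700414630 = 317512 - 1378167107/5700414630 = 1809948671833453/5700414630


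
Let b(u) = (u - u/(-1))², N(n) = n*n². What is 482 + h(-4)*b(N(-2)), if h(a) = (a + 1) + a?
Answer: -1310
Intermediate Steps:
h(a) = 1 + 2*a (h(a) = (1 + a) + a = 1 + 2*a)
N(n) = n³
b(u) = 4*u² (b(u) = (u - u*(-1))² = (u - (-1)*u)² = (u + u)² = (2*u)² = 4*u²)
482 + h(-4)*b(N(-2)) = 482 + (1 + 2*(-4))*(4*((-2)³)²) = 482 + (1 - 8)*(4*(-8)²) = 482 - 28*64 = 482 - 7*256 = 482 - 1792 = -1310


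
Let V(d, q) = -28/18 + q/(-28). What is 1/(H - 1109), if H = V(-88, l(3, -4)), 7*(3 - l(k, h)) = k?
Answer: -882/979591 ≈ -0.00090038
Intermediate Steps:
l(k, h) = 3 - k/7
V(d, q) = -14/9 - q/28 (V(d, q) = -28*1/18 + q*(-1/28) = -14/9 - q/28)
H = -1453/882 (H = -14/9 - (3 - ⅐*3)/28 = -14/9 - (3 - 3/7)/28 = -14/9 - 1/28*18/7 = -14/9 - 9/98 = -1453/882 ≈ -1.6474)
1/(H - 1109) = 1/(-1453/882 - 1109) = 1/(-979591/882) = -882/979591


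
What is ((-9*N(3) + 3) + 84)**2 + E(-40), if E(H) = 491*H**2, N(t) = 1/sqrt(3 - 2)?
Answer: 791684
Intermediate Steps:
N(t) = 1 (N(t) = 1/sqrt(1) = 1/1 = 1*1 = 1)
((-9*N(3) + 3) + 84)**2 + E(-40) = ((-9*1 + 3) + 84)**2 + 491*(-40)**2 = ((-9 + 3) + 84)**2 + 491*1600 = (-6 + 84)**2 + 785600 = 78**2 + 785600 = 6084 + 785600 = 791684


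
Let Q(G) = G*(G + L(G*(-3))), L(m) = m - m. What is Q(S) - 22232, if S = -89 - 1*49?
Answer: -3188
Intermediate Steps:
L(m) = 0
S = -138 (S = -89 - 49 = -138)
Q(G) = G² (Q(G) = G*(G + 0) = G*G = G²)
Q(S) - 22232 = (-138)² - 22232 = 19044 - 22232 = -3188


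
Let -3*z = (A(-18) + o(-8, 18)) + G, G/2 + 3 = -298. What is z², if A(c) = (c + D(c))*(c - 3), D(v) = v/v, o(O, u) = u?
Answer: 51529/9 ≈ 5725.4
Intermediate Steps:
G = -602 (G = -6 + 2*(-298) = -6 - 596 = -602)
D(v) = 1
A(c) = (1 + c)*(-3 + c) (A(c) = (c + 1)*(c - 3) = (1 + c)*(-3 + c))
z = 227/3 (z = -(((-3 + (-18)² - 2*(-18)) + 18) - 602)/3 = -(((-3 + 324 + 36) + 18) - 602)/3 = -((357 + 18) - 602)/3 = -(375 - 602)/3 = -⅓*(-227) = 227/3 ≈ 75.667)
z² = (227/3)² = 51529/9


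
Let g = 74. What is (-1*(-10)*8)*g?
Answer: 5920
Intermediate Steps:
(-1*(-10)*8)*g = (-1*(-10)*8)*74 = (10*8)*74 = 80*74 = 5920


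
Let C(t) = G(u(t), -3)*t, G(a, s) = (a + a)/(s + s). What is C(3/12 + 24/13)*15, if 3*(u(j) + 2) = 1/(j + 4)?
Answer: 504125/24726 ≈ 20.388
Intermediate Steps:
u(j) = -2 + 1/(3*(4 + j)) (u(j) = -2 + 1/(3*(j + 4)) = -2 + 1/(3*(4 + j)))
G(a, s) = a/s (G(a, s) = (2*a)/((2*s)) = (2*a)*(1/(2*s)) = a/s)
C(t) = -t*(-23 - 6*t)/(9*(4 + t)) (C(t) = (((-23 - 6*t)/(3*(4 + t)))/(-3))*t = (((-23 - 6*t)/(3*(4 + t)))*(-1/3))*t = (-(-23 - 6*t)/(9*(4 + t)))*t = -t*(-23 - 6*t)/(9*(4 + t)))
C(3/12 + 24/13)*15 = ((3/12 + 24/13)*(23 + 6*(3/12 + 24/13))/(9*(4 + (3/12 + 24/13))))*15 = ((3*(1/12) + 24*(1/13))*(23 + 6*(3*(1/12) + 24*(1/13)))/(9*(4 + (3*(1/12) + 24*(1/13)))))*15 = ((1/4 + 24/13)*(23 + 6*(1/4 + 24/13))/(9*(4 + (1/4 + 24/13))))*15 = ((1/9)*(109/52)*(23 + 6*(109/52))/(4 + 109/52))*15 = ((1/9)*(109/52)*(23 + 327/26)/(317/52))*15 = ((1/9)*(109/52)*(52/317)*(925/26))*15 = (100825/74178)*15 = 504125/24726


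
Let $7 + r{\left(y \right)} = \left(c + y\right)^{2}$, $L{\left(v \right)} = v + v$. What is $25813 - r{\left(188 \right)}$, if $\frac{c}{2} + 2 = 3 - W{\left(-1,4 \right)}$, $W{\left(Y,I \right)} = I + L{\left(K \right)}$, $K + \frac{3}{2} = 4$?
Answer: $-3764$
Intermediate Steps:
$K = \frac{5}{2}$ ($K = - \frac{3}{2} + 4 = \frac{5}{2} \approx 2.5$)
$L{\left(v \right)} = 2 v$
$W{\left(Y,I \right)} = 5 + I$ ($W{\left(Y,I \right)} = I + 2 \cdot \frac{5}{2} = I + 5 = 5 + I$)
$c = -16$ ($c = -4 + 2 \left(3 - \left(5 + 4\right)\right) = -4 + 2 \left(3 - 9\right) = -4 + 2 \left(-6\right) = -4 - 12 = -16$)
$r{\left(y \right)} = -7 + \left(-16 + y\right)^{2}$
$25813 - r{\left(188 \right)} = 25813 - \left(-7 + \left(-16 + 188\right)^{2}\right) = 25813 - \left(-7 + 172^{2}\right) = 25813 - \left(-7 + 29584\right) = 25813 - 29577 = -3764$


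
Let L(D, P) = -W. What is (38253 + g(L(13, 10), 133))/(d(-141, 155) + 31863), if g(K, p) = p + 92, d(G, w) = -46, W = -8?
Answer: 38478/31817 ≈ 1.2094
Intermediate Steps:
L(D, P) = 8 (L(D, P) = -1*(-8) = 8)
g(K, p) = 92 + p
(38253 + g(L(13, 10), 133))/(d(-141, 155) + 31863) = (38253 + (92 + 133))/(-46 + 31863) = (38253 + 225)/31817 = 38478*(1/31817) = 38478/31817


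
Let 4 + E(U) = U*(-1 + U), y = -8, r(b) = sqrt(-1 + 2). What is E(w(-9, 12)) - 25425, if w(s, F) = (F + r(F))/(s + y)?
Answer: -7348591/289 ≈ -25428.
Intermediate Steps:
r(b) = 1 (r(b) = sqrt(1) = 1)
w(s, F) = (1 + F)/(-8 + s) (w(s, F) = (F + 1)/(s - 8) = (1 + F)/(-8 + s))
E(U) = -4 + U*(-1 + U)
E(w(-9, 12)) - 25425 = (-4 + ((1 + 12)/(-8 - 9))**2 - (1 + 12)/(-8 - 9)) - 25425 = (-4 + (13/(-17))**2 - 13/(-17)) - 25425 = (-4 + (-1/17*13)**2 - (-1)*13/17) - 25425 = (-4 + (-13/17)**2 - 1*(-13/17)) - 25425 = (-4 + 169/289 + 13/17) - 25425 = -766/289 - 25425 = -7348591/289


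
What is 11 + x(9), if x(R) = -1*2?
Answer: 9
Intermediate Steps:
x(R) = -2
11 + x(9) = 11 - 2 = 9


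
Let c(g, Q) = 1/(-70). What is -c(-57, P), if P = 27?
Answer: 1/70 ≈ 0.014286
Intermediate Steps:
c(g, Q) = -1/70
-c(-57, P) = -1*(-1/70) = 1/70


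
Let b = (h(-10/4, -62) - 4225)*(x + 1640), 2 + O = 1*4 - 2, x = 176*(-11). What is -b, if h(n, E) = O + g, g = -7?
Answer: -1252672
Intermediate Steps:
x = -1936
O = 0 (O = -2 + (1*4 - 2) = -2 + (4 - 2) = -2 + 2 = 0)
h(n, E) = -7 (h(n, E) = 0 - 7 = -7)
b = 1252672 (b = (-7 - 4225)*(-1936 + 1640) = -4232*(-296) = 1252672)
-b = -1*1252672 = -1252672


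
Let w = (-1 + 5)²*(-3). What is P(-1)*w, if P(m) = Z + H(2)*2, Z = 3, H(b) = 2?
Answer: -336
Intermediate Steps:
w = -48 (w = 4²*(-3) = 16*(-3) = -48)
P(m) = 7 (P(m) = 3 + 2*2 = 3 + 4 = 7)
P(-1)*w = 7*(-48) = -336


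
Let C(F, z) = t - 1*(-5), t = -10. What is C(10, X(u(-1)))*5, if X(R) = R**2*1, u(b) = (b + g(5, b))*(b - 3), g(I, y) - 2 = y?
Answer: -25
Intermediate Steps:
g(I, y) = 2 + y
u(b) = (-3 + b)*(2 + 2*b) (u(b) = (b + (2 + b))*(b - 3) = (2 + 2*b)*(-3 + b) = (-3 + b)*(2 + 2*b))
X(R) = R**2
C(F, z) = -5 (C(F, z) = -10 - 1*(-5) = -10 + 5 = -5)
C(10, X(u(-1)))*5 = -5*5 = -25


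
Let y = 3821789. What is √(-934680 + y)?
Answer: √2887109 ≈ 1699.1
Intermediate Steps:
√(-934680 + y) = √(-934680 + 3821789) = √2887109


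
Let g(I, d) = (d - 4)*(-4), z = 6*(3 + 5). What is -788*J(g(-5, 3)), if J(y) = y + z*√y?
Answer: -78800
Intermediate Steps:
z = 48 (z = 6*8 = 48)
g(I, d) = 16 - 4*d (g(I, d) = (-4 + d)*(-4) = 16 - 4*d)
J(y) = y + 48*√y
-788*J(g(-5, 3)) = -788*((16 - 4*3) + 48*√(16 - 4*3)) = -788*((16 - 12) + 48*√(16 - 12)) = -788*(4 + 48*√4) = -788*(4 + 48*2) = -788*(4 + 96) = -788*100 = -78800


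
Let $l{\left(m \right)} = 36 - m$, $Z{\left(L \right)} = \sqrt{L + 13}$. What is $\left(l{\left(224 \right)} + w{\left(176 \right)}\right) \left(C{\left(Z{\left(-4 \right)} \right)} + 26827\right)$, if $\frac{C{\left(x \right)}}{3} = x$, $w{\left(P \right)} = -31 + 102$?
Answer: $-3139812$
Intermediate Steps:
$Z{\left(L \right)} = \sqrt{13 + L}$
$w{\left(P \right)} = 71$
$C{\left(x \right)} = 3 x$
$\left(l{\left(224 \right)} + w{\left(176 \right)}\right) \left(C{\left(Z{\left(-4 \right)} \right)} + 26827\right) = \left(\left(36 - 224\right) + 71\right) \left(3 \sqrt{13 - 4} + 26827\right) = \left(\left(36 - 224\right) + 71\right) \left(3 \sqrt{9} + 26827\right) = \left(-188 + 71\right) \left(3 \cdot 3 + 26827\right) = - 117 \left(9 + 26827\right) = \left(-117\right) 26836 = -3139812$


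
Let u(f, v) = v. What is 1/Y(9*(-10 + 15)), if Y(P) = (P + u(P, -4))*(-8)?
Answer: -1/328 ≈ -0.0030488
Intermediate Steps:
Y(P) = 32 - 8*P (Y(P) = (P - 4)*(-8) = (-4 + P)*(-8) = 32 - 8*P)
1/Y(9*(-10 + 15)) = 1/(32 - 72*(-10 + 15)) = 1/(32 - 72*5) = 1/(32 - 8*45) = 1/(32 - 360) = 1/(-328) = -1/328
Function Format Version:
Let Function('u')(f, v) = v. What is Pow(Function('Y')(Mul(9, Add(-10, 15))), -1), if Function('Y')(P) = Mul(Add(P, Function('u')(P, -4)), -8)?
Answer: Rational(-1, 328) ≈ -0.0030488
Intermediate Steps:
Function('Y')(P) = Add(32, Mul(-8, P)) (Function('Y')(P) = Mul(Add(P, -4), -8) = Mul(Add(-4, P), -8) = Add(32, Mul(-8, P)))
Pow(Function('Y')(Mul(9, Add(-10, 15))), -1) = Pow(Add(32, Mul(-8, Mul(9, Add(-10, 15)))), -1) = Pow(Add(32, Mul(-8, Mul(9, 5))), -1) = Pow(Add(32, Mul(-8, 45)), -1) = Pow(Add(32, -360), -1) = Pow(-328, -1) = Rational(-1, 328)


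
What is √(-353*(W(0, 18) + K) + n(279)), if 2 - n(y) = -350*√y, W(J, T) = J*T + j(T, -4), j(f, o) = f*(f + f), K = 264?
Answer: √(-321934 + 1050*√31) ≈ 562.22*I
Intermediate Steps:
j(f, o) = 2*f² (j(f, o) = f*(2*f) = 2*f²)
W(J, T) = 2*T² + J*T (W(J, T) = J*T + 2*T² = 2*T² + J*T)
n(y) = 2 + 350*√y (n(y) = 2 - (-350)*√y = 2 + 350*√y)
√(-353*(W(0, 18) + K) + n(279)) = √(-353*(18*(0 + 2*18) + 264) + (2 + 350*√279)) = √(-353*(18*(0 + 36) + 264) + (2 + 350*(3*√31))) = √(-353*(18*36 + 264) + (2 + 1050*√31)) = √(-353*(648 + 264) + (2 + 1050*√31)) = √(-353*912 + (2 + 1050*√31)) = √(-321936 + (2 + 1050*√31)) = √(-321934 + 1050*√31)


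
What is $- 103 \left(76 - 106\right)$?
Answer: $3090$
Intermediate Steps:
$- 103 \left(76 - 106\right) = \left(-103\right) \left(-30\right) = 3090$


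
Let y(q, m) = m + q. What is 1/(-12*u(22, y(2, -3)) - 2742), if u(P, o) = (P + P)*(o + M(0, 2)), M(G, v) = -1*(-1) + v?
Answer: -1/3798 ≈ -0.00026330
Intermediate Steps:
M(G, v) = 1 + v
u(P, o) = 2*P*(3 + o) (u(P, o) = (P + P)*(o + (1 + 2)) = (2*P)*(o + 3) = (2*P)*(3 + o) = 2*P*(3 + o))
1/(-12*u(22, y(2, -3)) - 2742) = 1/(-24*22*(3 + (-3 + 2)) - 2742) = 1/(-24*22*(3 - 1) - 2742) = 1/(-24*22*2 - 2742) = 1/(-12*88 - 2742) = 1/(-1056 - 2742) = 1/(-3798) = -1/3798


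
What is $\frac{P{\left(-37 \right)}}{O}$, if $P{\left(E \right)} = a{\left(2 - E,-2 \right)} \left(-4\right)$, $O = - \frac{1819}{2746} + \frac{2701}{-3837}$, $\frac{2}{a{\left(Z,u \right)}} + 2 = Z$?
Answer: $\frac{84291216}{532668613} \approx 0.15824$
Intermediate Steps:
$a{\left(Z,u \right)} = \frac{2}{-2 + Z}$
$O = - \frac{14396449}{10536402}$ ($O = \left(-1819\right) \frac{1}{2746} + 2701 \left(- \frac{1}{3837}\right) = - \frac{1819}{2746} - \frac{2701}{3837} = - \frac{14396449}{10536402} \approx -1.3664$)
$P{\left(E \right)} = \frac{8}{E}$ ($P{\left(E \right)} = \frac{2}{-2 - \left(-2 + E\right)} \left(-4\right) = \frac{2}{\left(-1\right) E} \left(-4\right) = 2 \left(- \frac{1}{E}\right) \left(-4\right) = - \frac{2}{E} \left(-4\right) = \frac{8}{E}$)
$\frac{P{\left(-37 \right)}}{O} = \frac{8 \frac{1}{-37}}{- \frac{14396449}{10536402}} = 8 \left(- \frac{1}{37}\right) \left(- \frac{10536402}{14396449}\right) = \left(- \frac{8}{37}\right) \left(- \frac{10536402}{14396449}\right) = \frac{84291216}{532668613}$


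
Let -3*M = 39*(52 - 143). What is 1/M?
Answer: 1/1183 ≈ 0.00084531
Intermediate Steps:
M = 1183 (M = -13*(52 - 143) = -13*(-91) = -⅓*(-3549) = 1183)
1/M = 1/1183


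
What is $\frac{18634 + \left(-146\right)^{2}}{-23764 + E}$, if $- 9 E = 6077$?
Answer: $- \frac{359550}{219953} \approx -1.6347$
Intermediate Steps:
$E = - \frac{6077}{9}$ ($E = \left(- \frac{1}{9}\right) 6077 = - \frac{6077}{9} \approx -675.22$)
$\frac{18634 + \left(-146\right)^{2}}{-23764 + E} = \frac{18634 + \left(-146\right)^{2}}{-23764 - \frac{6077}{9}} = \frac{18634 + 21316}{- \frac{219953}{9}} = 39950 \left(- \frac{9}{219953}\right) = - \frac{359550}{219953}$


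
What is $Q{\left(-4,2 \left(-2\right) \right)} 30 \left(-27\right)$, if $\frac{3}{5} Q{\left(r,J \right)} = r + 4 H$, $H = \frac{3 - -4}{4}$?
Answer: $-4050$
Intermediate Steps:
$H = \frac{7}{4}$ ($H = \left(3 + 4\right) \frac{1}{4} = 7 \cdot \frac{1}{4} = \frac{7}{4} \approx 1.75$)
$Q{\left(r,J \right)} = \frac{35}{3} + \frac{5 r}{3}$ ($Q{\left(r,J \right)} = \frac{5 \left(r + 4 \cdot \frac{7}{4}\right)}{3} = \frac{5 \left(r + 7\right)}{3} = \frac{5 \left(7 + r\right)}{3} = \frac{35}{3} + \frac{5 r}{3}$)
$Q{\left(-4,2 \left(-2\right) \right)} 30 \left(-27\right) = \left(\frac{35}{3} + \frac{5}{3} \left(-4\right)\right) 30 \left(-27\right) = \left(\frac{35}{3} - \frac{20}{3}\right) 30 \left(-27\right) = 5 \cdot 30 \left(-27\right) = 150 \left(-27\right) = -4050$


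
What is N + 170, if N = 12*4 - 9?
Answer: 209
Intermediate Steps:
N = 39 (N = 48 - 9 = 39)
N + 170 = 39 + 170 = 209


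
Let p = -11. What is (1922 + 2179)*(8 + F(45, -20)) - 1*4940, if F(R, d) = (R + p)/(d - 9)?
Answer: 668738/29 ≈ 23060.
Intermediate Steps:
F(R, d) = (-11 + R)/(-9 + d) (F(R, d) = (R - 11)/(d - 9) = (-11 + R)/(-9 + d))
(1922 + 2179)*(8 + F(45, -20)) - 1*4940 = (1922 + 2179)*(8 + (-11 + 45)/(-9 - 20)) - 1*4940 = 4101*(8 + 34/(-29)) - 4940 = 4101*(8 - 1/29*34) - 4940 = 4101*(8 - 34/29) - 4940 = 4101*(198/29) - 4940 = 811998/29 - 4940 = 668738/29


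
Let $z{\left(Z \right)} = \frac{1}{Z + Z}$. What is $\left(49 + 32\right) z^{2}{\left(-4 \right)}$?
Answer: $\frac{81}{64} \approx 1.2656$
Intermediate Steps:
$z{\left(Z \right)} = \frac{1}{2 Z}$
$\left(49 + 32\right) z^{2}{\left(-4 \right)} = \left(49 + 32\right) \left(\frac{1}{2 \left(-4\right)}\right)^{2} = 81 \left(\frac{1}{2} \left(- \frac{1}{4}\right)\right)^{2} = 81 \left(- \frac{1}{8}\right)^{2} = 81 \cdot \frac{1}{64} = \frac{81}{64}$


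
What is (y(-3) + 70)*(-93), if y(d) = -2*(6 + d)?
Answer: -5952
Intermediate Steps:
y(d) = -12 - 2*d
(y(-3) + 70)*(-93) = ((-12 - 2*(-3)) + 70)*(-93) = ((-12 + 6) + 70)*(-93) = (-6 + 70)*(-93) = 64*(-93) = -5952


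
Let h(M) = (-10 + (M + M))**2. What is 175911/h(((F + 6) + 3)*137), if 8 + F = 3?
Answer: 58637/393132 ≈ 0.14915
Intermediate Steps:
F = -5 (F = -8 + 3 = -5)
h(M) = (-10 + 2*M)**2
175911/h(((F + 6) + 3)*137) = 175911/((4*(-5 + ((-5 + 6) + 3)*137)**2)) = 175911/((4*(-5 + (1 + 3)*137)**2)) = 175911/((4*(-5 + 4*137)**2)) = 175911/((4*(-5 + 548)**2)) = 175911/((4*543**2)) = 175911/((4*294849)) = 175911/1179396 = 175911*(1/1179396) = 58637/393132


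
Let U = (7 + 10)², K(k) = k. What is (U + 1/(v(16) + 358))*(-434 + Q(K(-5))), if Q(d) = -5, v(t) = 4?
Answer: -45927741/362 ≈ -1.2687e+5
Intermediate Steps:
U = 289 (U = 17² = 289)
(U + 1/(v(16) + 358))*(-434 + Q(K(-5))) = (289 + 1/(4 + 358))*(-434 - 5) = (289 + 1/362)*(-439) = (104619/362)*(-439) = -45927741/362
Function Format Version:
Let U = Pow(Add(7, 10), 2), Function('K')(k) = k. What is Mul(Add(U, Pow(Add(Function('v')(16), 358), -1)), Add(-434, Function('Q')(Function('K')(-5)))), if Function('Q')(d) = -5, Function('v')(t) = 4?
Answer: Rational(-45927741, 362) ≈ -1.2687e+5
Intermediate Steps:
U = 289 (U = Pow(17, 2) = 289)
Mul(Add(U, Pow(Add(Function('v')(16), 358), -1)), Add(-434, Function('Q')(Function('K')(-5)))) = Mul(Add(289, Pow(Add(4, 358), -1)), Add(-434, -5)) = Mul(Add(289, Pow(362, -1)), -439) = Mul(Add(289, Rational(1, 362)), -439) = Mul(Rational(104619, 362), -439) = Rational(-45927741, 362)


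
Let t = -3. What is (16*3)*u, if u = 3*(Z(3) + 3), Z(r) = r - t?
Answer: 1296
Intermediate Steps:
Z(r) = 3 + r (Z(r) = r - 1*(-3) = r + 3 = 3 + r)
u = 27 (u = 3*((3 + 3) + 3) = 3*(6 + 3) = 3*9 = 27)
(16*3)*u = (16*3)*27 = 48*27 = 1296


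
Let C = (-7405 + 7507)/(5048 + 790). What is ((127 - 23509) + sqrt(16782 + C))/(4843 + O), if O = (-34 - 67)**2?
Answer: -11691/7522 + sqrt(15888022619)/14637812 ≈ -1.5456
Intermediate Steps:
C = 17/973 (C = 102/5838 = 102*(1/5838) = 17/973 ≈ 0.017472)
O = 10201 (O = (-101)**2 = 10201)
((127 - 23509) + sqrt(16782 + C))/(4843 + O) = ((127 - 23509) + sqrt(16782 + 17/973))/(4843 + 10201) = (-23382 + sqrt(16328903/973))/15044 = (-23382 + sqrt(15888022619)/973)*(1/15044) = -11691/7522 + sqrt(15888022619)/14637812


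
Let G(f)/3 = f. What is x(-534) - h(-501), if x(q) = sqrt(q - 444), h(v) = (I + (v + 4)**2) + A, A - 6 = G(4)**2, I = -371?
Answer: -246788 + I*sqrt(978) ≈ -2.4679e+5 + 31.273*I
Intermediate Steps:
G(f) = 3*f
A = 150 (A = 6 + (3*4)**2 = 6 + 12**2 = 6 + 144 = 150)
h(v) = -221 + (4 + v)**2 (h(v) = (-371 + (v + 4)**2) + 150 = (-371 + (4 + v)**2) + 150 = -221 + (4 + v)**2)
x(q) = sqrt(-444 + q)
x(-534) - h(-501) = sqrt(-444 - 534) - (-221 + (4 - 501)**2) = sqrt(-978) - (-221 + (-497)**2) = I*sqrt(978) - (-221 + 247009) = I*sqrt(978) - 1*246788 = I*sqrt(978) - 246788 = -246788 + I*sqrt(978)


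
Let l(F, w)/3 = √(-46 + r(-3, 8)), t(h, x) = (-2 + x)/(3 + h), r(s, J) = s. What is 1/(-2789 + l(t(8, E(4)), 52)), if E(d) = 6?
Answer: -2789/7778962 - 21*I/7778962 ≈ -0.00035853 - 2.6996e-6*I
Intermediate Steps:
t(h, x) = (-2 + x)/(3 + h)
l(F, w) = 21*I (l(F, w) = 3*√(-46 - 3) = 3*√(-49) = 3*(7*I) = 21*I)
1/(-2789 + l(t(8, E(4)), 52)) = 1/(-2789 + 21*I) = (-2789 - 21*I)/7778962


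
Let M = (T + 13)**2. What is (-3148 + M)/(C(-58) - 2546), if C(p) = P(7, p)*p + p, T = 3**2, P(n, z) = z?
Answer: -333/95 ≈ -3.5053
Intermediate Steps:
T = 9
M = 484 (M = (9 + 13)**2 = 22**2 = 484)
C(p) = p + p**2 (C(p) = p*p + p = p**2 + p = p + p**2)
(-3148 + M)/(C(-58) - 2546) = (-3148 + 484)/(-58*(1 - 58) - 2546) = -2664/(-58*(-57) - 2546) = -2664/(3306 - 2546) = -2664/760 = -2664*1/760 = -333/95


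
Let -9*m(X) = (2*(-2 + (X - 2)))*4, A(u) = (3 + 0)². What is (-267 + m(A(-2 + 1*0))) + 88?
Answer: -1651/9 ≈ -183.44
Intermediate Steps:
A(u) = 9 (A(u) = 3² = 9)
m(X) = 32/9 - 8*X/9 (m(X) = -2*(-2 + (X - 2))*4/9 = -2*(-2 + (-2 + X))*4/9 = -2*(-4 + X)*4/9 = -(-8 + 2*X)*4/9 = -(-32 + 8*X)/9 = 32/9 - 8*X/9)
(-267 + m(A(-2 + 1*0))) + 88 = (-267 + (32/9 - 8/9*9)) + 88 = (-267 + (32/9 - 8)) + 88 = (-267 - 40/9) + 88 = -2443/9 + 88 = -1651/9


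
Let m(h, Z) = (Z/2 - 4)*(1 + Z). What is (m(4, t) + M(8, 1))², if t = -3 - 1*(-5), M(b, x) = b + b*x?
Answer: 49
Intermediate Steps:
t = 2 (t = -3 + 5 = 2)
m(h, Z) = (1 + Z)*(-4 + Z/2) (m(h, Z) = (Z*(½) - 4)*(1 + Z) = (Z/2 - 4)*(1 + Z) = (-4 + Z/2)*(1 + Z) = (1 + Z)*(-4 + Z/2))
(m(4, t) + M(8, 1))² = ((-4 + (½)*2² - 7/2*2) + 8*(1 + 1))² = ((-4 + (½)*4 - 7) + 8*2)² = ((-4 + 2 - 7) + 16)² = (-9 + 16)² = 7² = 49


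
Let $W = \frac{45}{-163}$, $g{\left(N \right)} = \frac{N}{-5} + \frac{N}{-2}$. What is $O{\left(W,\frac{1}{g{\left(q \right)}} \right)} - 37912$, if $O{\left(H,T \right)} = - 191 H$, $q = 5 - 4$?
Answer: $- \frac{6171061}{163} \approx -37859.0$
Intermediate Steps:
$q = 1$
$g{\left(N \right)} = - \frac{7 N}{10}$ ($g{\left(N \right)} = N \left(- \frac{1}{5}\right) + N \left(- \frac{1}{2}\right) = - \frac{N}{5} - \frac{N}{2} = - \frac{7 N}{10}$)
$W = - \frac{45}{163}$ ($W = 45 \left(- \frac{1}{163}\right) = - \frac{45}{163} \approx -0.27607$)
$O{\left(W,\frac{1}{g{\left(q \right)}} \right)} - 37912 = \left(-191\right) \left(- \frac{45}{163}\right) - 37912 = \frac{8595}{163} - 37912 = - \frac{6171061}{163}$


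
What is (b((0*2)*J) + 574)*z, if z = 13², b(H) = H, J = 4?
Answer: 97006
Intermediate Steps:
z = 169
(b((0*2)*J) + 574)*z = ((0*2)*4 + 574)*169 = (0*4 + 574)*169 = (0 + 574)*169 = 574*169 = 97006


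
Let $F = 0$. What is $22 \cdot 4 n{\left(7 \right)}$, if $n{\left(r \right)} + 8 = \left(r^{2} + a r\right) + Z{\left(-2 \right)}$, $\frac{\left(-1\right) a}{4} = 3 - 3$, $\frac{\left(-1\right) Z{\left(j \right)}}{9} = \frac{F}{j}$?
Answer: $3608$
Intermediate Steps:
$Z{\left(j \right)} = 0$ ($Z{\left(j \right)} = - 9 \frac{0}{j} = \left(-9\right) 0 = 0$)
$a = 0$ ($a = - 4 \left(3 - 3\right) = \left(-4\right) 0 = 0$)
$n{\left(r \right)} = -8 + r^{2}$ ($n{\left(r \right)} = -8 + \left(\left(r^{2} + 0 r\right) + 0\right) = -8 + \left(\left(r^{2} + 0\right) + 0\right) = -8 + \left(r^{2} + 0\right) = -8 + r^{2}$)
$22 \cdot 4 n{\left(7 \right)} = 22 \cdot 4 \left(-8 + 7^{2}\right) = 88 \left(-8 + 49\right) = 88 \cdot 41 = 3608$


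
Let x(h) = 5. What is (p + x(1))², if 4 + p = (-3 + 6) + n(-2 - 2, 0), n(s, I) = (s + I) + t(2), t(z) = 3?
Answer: 9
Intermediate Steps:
n(s, I) = 3 + I + s (n(s, I) = (s + I) + 3 = (I + s) + 3 = 3 + I + s)
p = -2 (p = -4 + ((-3 + 6) + (3 + 0 + (-2 - 2))) = -4 + (3 + (3 + 0 - 4)) = -4 + (3 - 1) = -4 + 2 = -2)
(p + x(1))² = (-2 + 5)² = 3² = 9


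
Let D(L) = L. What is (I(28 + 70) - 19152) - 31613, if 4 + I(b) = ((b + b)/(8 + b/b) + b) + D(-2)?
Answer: -455861/9 ≈ -50651.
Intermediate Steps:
I(b) = -6 + 11*b/9 (I(b) = -4 + (((b + b)/(8 + b/b) + b) - 2) = -4 + (((2*b)/(8 + 1) + b) - 2) = -4 + (((2*b)/9 + b) - 2) = -4 + (((2*b)*(⅑) + b) - 2) = -4 + ((2*b/9 + b) - 2) = -4 + (11*b/9 - 2) = -4 + (-2 + 11*b/9) = -6 + 11*b/9)
(I(28 + 70) - 19152) - 31613 = ((-6 + 11*(28 + 70)/9) - 19152) - 31613 = ((-6 + (11/9)*98) - 19152) - 31613 = ((-6 + 1078/9) - 19152) - 31613 = (1024/9 - 19152) - 31613 = -171344/9 - 31613 = -455861/9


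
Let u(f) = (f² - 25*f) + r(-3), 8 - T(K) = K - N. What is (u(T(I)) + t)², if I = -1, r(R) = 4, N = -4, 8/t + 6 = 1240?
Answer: 3507955984/380689 ≈ 9214.8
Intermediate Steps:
t = 4/617 (t = 8/(-6 + 1240) = 8/1234 = 8*(1/1234) = 4/617 ≈ 0.0064830)
T(K) = 4 - K (T(K) = 8 - (K - 1*(-4)) = 8 - (K + 4) = 8 - (4 + K) = 8 + (-4 - K) = 4 - K)
u(f) = 4 + f² - 25*f (u(f) = (f² - 25*f) + 4 = 4 + f² - 25*f)
(u(T(I)) + t)² = ((4 + (4 - 1*(-1))² - 25*(4 - 1*(-1))) + 4/617)² = ((4 + (4 + 1)² - 25*(4 + 1)) + 4/617)² = ((4 + 5² - 25*5) + 4/617)² = ((4 + 25 - 125) + 4/617)² = (-96 + 4/617)² = (-59228/617)² = 3507955984/380689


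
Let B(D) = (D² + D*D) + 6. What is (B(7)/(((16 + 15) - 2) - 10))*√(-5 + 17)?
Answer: 208*√3/19 ≈ 18.961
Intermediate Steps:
B(D) = 6 + 2*D² (B(D) = (D² + D²) + 6 = 2*D² + 6 = 6 + 2*D²)
(B(7)/(((16 + 15) - 2) - 10))*√(-5 + 17) = ((6 + 2*7²)/(((16 + 15) - 2) - 10))*√(-5 + 17) = ((6 + 2*49)/((31 - 2) - 10))*√12 = ((6 + 98)/(29 - 10))*(2*√3) = (104/19)*(2*√3) = ((1/19)*104)*(2*√3) = 104*(2*√3)/19 = 208*√3/19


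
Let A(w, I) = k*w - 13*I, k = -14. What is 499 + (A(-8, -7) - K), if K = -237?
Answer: 939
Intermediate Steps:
A(w, I) = -14*w - 13*I
499 + (A(-8, -7) - K) = 499 + ((-14*(-8) - 13*(-7)) - 1*(-237)) = 499 + ((112 + 91) + 237) = 499 + (203 + 237) = 499 + 440 = 939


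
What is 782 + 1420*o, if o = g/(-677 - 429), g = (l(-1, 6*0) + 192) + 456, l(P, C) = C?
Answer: -27634/553 ≈ -49.971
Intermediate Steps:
g = 648 (g = (6*0 + 192) + 456 = (0 + 192) + 456 = 192 + 456 = 648)
o = -324/553 (o = 648/(-677 - 429) = 648/(-1106) = 648*(-1/1106) = -324/553 ≈ -0.58590)
782 + 1420*o = 782 + 1420*(-324/553) = 782 - 460080/553 = -27634/553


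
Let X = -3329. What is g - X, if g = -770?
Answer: 2559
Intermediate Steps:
g - X = -770 - 1*(-3329) = -770 + 3329 = 2559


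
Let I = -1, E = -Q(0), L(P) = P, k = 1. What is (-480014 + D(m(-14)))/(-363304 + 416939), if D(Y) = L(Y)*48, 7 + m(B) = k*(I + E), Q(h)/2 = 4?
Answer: -480782/53635 ≈ -8.9640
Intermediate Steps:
Q(h) = 8 (Q(h) = 2*4 = 8)
E = -8 (E = -1*8 = -8)
m(B) = -16 (m(B) = -7 + 1*(-1 - 8) = -7 + 1*(-9) = -7 - 9 = -16)
D(Y) = 48*Y (D(Y) = Y*48 = 48*Y)
(-480014 + D(m(-14)))/(-363304 + 416939) = (-480014 + 48*(-16))/(-363304 + 416939) = (-480014 - 768)/53635 = -480782*1/53635 = -480782/53635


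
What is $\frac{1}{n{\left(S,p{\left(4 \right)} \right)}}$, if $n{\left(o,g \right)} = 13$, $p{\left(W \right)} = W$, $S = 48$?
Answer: $\frac{1}{13} \approx 0.076923$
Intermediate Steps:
$\frac{1}{n{\left(S,p{\left(4 \right)} \right)}} = \frac{1}{13}$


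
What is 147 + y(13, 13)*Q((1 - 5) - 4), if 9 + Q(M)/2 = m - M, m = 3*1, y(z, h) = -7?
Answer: 119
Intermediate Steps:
m = 3
Q(M) = -12 - 2*M (Q(M) = -18 + 2*(3 - M) = -18 + (6 - 2*M) = -12 - 2*M)
147 + y(13, 13)*Q((1 - 5) - 4) = 147 - 7*(-12 - 2*((1 - 5) - 4)) = 147 - 7*(-12 - 2*(-4 - 4)) = 147 - 7*(-12 - 2*(-8)) = 147 - 7*(-12 + 16) = 147 - 7*4 = 147 - 28 = 119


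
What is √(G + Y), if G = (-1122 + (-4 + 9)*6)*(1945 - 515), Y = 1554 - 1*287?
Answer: I*√1560293 ≈ 1249.1*I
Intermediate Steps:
Y = 1267 (Y = 1554 - 287 = 1267)
G = -1561560 (G = (-1122 + 5*6)*1430 = (-1122 + 30)*1430 = -1092*1430 = -1561560)
√(G + Y) = √(-1561560 + 1267) = √(-1560293) = I*√1560293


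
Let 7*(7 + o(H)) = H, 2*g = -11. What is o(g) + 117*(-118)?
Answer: -193393/14 ≈ -13814.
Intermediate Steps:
g = -11/2 (g = (½)*(-11) = -11/2 ≈ -5.5000)
o(H) = -7 + H/7
o(g) + 117*(-118) = (-7 + (⅐)*(-11/2)) + 117*(-118) = (-7 - 11/14) - 13806 = -109/14 - 13806 = -193393/14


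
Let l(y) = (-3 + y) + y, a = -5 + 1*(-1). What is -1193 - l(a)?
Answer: -1178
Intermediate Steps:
a = -6 (a = -5 - 1 = -6)
l(y) = -3 + 2*y
-1193 - l(a) = -1193 - (-3 + 2*(-6)) = -1193 - (-3 - 12) = -1193 - 1*(-15) = -1193 + 15 = -1178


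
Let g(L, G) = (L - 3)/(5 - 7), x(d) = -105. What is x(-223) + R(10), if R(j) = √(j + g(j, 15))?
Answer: -105 + √26/2 ≈ -102.45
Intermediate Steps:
g(L, G) = 3/2 - L/2 (g(L, G) = (-3 + L)/(-2) = (-3 + L)*(-½) = 3/2 - L/2)
R(j) = √(3/2 + j/2) (R(j) = √(j + (3/2 - j/2)) = √(3/2 + j/2))
x(-223) + R(10) = -105 + √(6 + 2*10)/2 = -105 + √(6 + 20)/2 = -105 + √26/2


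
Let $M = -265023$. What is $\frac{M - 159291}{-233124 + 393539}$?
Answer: $- \frac{424314}{160415} \approx -2.6451$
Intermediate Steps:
$\frac{M - 159291}{-233124 + 393539} = \frac{-265023 - 159291}{-233124 + 393539} = - \frac{424314}{160415}$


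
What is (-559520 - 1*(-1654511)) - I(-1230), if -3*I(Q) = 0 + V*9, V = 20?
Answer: 1095051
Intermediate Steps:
I(Q) = -60 (I(Q) = -(0 + 20*9)/3 = -(0 + 180)/3 = -1/3*180 = -60)
(-559520 - 1*(-1654511)) - I(-1230) = (-559520 - 1*(-1654511)) - 1*(-60) = (-559520 + 1654511) + 60 = 1094991 + 60 = 1095051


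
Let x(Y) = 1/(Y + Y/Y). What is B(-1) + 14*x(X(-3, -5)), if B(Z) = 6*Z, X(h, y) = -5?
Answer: -19/2 ≈ -9.5000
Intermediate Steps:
x(Y) = 1/(1 + Y) (x(Y) = 1/(Y + 1) = 1/(1 + Y))
B(-1) + 14*x(X(-3, -5)) = 6*(-1) + 14/(1 - 5) = -6 + 14/(-4) = -6 + 14*(-1/4) = -6 - 7/2 = -19/2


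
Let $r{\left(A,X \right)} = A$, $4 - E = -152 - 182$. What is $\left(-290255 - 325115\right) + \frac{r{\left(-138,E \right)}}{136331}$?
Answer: $- \frac{83894007608}{136331} \approx -6.1537 \cdot 10^{5}$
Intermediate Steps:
$E = 338$ ($E = 4 - \left(-152 - 182\right) = 4 - -334 = 4 + 334 = 338$)
$\left(-290255 - 325115\right) + \frac{r{\left(-138,E \right)}}{136331} = \left(-290255 - 325115\right) - \frac{138}{136331} = -615370 - \frac{138}{136331} = - \frac{83894007608}{136331}$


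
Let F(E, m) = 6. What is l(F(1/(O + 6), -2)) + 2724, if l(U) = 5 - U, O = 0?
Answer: 2723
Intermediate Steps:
l(F(1/(O + 6), -2)) + 2724 = (5 - 1*6) + 2724 = (5 - 6) + 2724 = -1 + 2724 = 2723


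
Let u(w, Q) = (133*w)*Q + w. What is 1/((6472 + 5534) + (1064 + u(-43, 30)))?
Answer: -1/158543 ≈ -6.3074e-6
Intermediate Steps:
u(w, Q) = w + 133*Q*w (u(w, Q) = 133*Q*w + w = w + 133*Q*w)
1/((6472 + 5534) + (1064 + u(-43, 30))) = 1/((6472 + 5534) + (1064 - 43*(1 + 133*30))) = 1/(12006 + (1064 - 43*(1 + 3990))) = 1/(12006 + (1064 - 43*3991)) = 1/(12006 + (1064 - 171613)) = 1/(12006 - 170549) = 1/(-158543) = -1/158543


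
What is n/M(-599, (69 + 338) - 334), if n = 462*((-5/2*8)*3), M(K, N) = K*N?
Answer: 27720/43727 ≈ 0.63393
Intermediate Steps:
n = -27720 (n = 462*((-5*½*8)*3) = 462*(-5/2*8*3) = 462*(-20*3) = 462*(-60) = -27720)
n/M(-599, (69 + 338) - 334) = -27720*(-1/(599*((69 + 338) - 334))) = -27720*(-1/(599*(407 - 334))) = -27720/((-599*73)) = -27720/(-43727) = -27720*(-1/43727) = 27720/43727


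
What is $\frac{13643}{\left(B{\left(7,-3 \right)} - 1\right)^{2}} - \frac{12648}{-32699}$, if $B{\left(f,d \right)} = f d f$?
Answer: $\frac{723154249}{716238896} \approx 1.0097$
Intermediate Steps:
$B{\left(f,d \right)} = d f^{2}$ ($B{\left(f,d \right)} = d f f = d f^{2}$)
$\frac{13643}{\left(B{\left(7,-3 \right)} - 1\right)^{2}} - \frac{12648}{-32699} = \frac{13643}{\left(- 3 \cdot 7^{2} - 1\right)^{2}} - \frac{12648}{-32699} = \frac{13643}{\left(\left(-3\right) 49 - 1\right)^{2}} - - \frac{12648}{32699} = \frac{13643}{\left(-147 - 1\right)^{2}} + \frac{12648}{32699} = \frac{13643}{\left(-148\right)^{2}} + \frac{12648}{32699} = \frac{13643}{21904} + \frac{12648}{32699} = \frac{723154249}{716238896}$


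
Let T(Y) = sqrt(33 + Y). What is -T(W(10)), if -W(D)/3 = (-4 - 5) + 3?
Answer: -sqrt(51) ≈ -7.1414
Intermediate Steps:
W(D) = 18 (W(D) = -3*((-4 - 5) + 3) = -3*(-9 + 3) = -3*(-6) = 18)
-T(W(10)) = -sqrt(33 + 18) = -sqrt(51)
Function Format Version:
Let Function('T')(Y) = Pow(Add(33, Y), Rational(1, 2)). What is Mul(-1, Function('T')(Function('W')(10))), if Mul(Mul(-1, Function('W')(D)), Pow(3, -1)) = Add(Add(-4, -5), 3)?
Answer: Mul(-1, Pow(51, Rational(1, 2))) ≈ -7.1414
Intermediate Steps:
Function('W')(D) = 18 (Function('W')(D) = Mul(-3, Add(Add(-4, -5), 3)) = Mul(-3, Add(-9, 3)) = Mul(-3, -6) = 18)
Mul(-1, Function('T')(Function('W')(10))) = Mul(-1, Pow(Add(33, 18), Rational(1, 2))) = Mul(-1, Pow(51, Rational(1, 2)))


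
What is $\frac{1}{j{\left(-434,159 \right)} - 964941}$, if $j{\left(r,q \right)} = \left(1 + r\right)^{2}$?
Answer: $- \frac{1}{777452} \approx -1.2863 \cdot 10^{-6}$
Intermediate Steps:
$\frac{1}{j{\left(-434,159 \right)} - 964941} = \frac{1}{\left(1 - 434\right)^{2} - 964941} = \frac{1}{\left(-433\right)^{2} - 964941} = \frac{1}{187489 - 964941} = \frac{1}{-777452} = - \frac{1}{777452}$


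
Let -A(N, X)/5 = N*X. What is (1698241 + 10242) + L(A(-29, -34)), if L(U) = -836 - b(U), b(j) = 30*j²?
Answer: -727439353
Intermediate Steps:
A(N, X) = -5*N*X
L(U) = -836 - 30*U²
(1698241 + 10242) + L(A(-29, -34)) = (1698241 + 10242) + (-836 - 30*(-5*(-29)*(-34))²) = 1708483 + (-836 - 30*(-4930)²) = 1708483 + (-836 - 30*24304900) = 1708483 + (-836 - 729147000) = 1708483 - 729147836 = -727439353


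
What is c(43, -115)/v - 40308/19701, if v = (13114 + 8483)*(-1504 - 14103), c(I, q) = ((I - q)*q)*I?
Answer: -21853459582/10693245299 ≈ -2.0437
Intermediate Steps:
c(I, q) = I*q*(I - q) (c(I, q) = (q*(I - q))*I = I*q*(I - q))
v = -337064379 (v = 21597*(-15607) = -337064379)
c(43, -115)/v - 40308/19701 = (43*(-115)*(43 - 1*(-115)))/(-337064379) - 40308/19701 = (43*(-115)*(43 + 115))*(-1/337064379) - 40308*1/19701 = (43*(-115)*158)*(-1/337064379) - 13436/6567 = -781310*(-1/337064379) - 13436/6567 = 33970/14654973 - 13436/6567 = -21853459582/10693245299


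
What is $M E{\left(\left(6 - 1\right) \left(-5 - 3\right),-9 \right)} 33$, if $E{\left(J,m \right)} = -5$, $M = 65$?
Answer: $-10725$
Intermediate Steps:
$M E{\left(\left(6 - 1\right) \left(-5 - 3\right),-9 \right)} 33 = 65 \left(-5\right) 33 = \left(-325\right) 33 = -10725$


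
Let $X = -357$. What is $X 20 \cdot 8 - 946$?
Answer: $-58066$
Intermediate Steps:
$X 20 \cdot 8 - 946 = - 357 \cdot 20 \cdot 8 - 946 = \left(-357\right) 160 - 946 = -57120 - 946 = -58066$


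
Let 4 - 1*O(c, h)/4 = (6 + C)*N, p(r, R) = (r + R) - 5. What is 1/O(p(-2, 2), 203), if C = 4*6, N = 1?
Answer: -1/104 ≈ -0.0096154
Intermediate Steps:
C = 24
p(r, R) = -5 + R + r (p(r, R) = (R + r) - 5 = -5 + R + r)
O(c, h) = -104 (O(c, h) = 16 - 4*(6 + 24) = 16 - 120 = -104)
1/O(p(-2, 2), 203) = 1/(-104) = -1/104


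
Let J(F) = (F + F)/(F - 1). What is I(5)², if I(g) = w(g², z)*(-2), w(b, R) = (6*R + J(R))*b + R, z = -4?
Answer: 1272384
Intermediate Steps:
J(F) = 2*F/(-1 + F) (J(F) = (2*F)/(-1 + F) = 2*F/(-1 + F))
w(b, R) = R + b*(6*R + 2*R/(-1 + R)) (w(b, R) = (6*R + 2*R/(-1 + R))*b + R = b*(6*R + 2*R/(-1 + R)) + R = R + b*(6*R + 2*R/(-1 + R)))
I(g) = 8 + 224*g²/5 (I(g) = -4*(2*g² + (1 + 6*g²)*(-1 - 4))/(-1 - 4)*(-2) = -4*(2*g² + (1 + 6*g²)*(-5))/(-5)*(-2) = -4*(-⅕)*(2*g² + (-5 - 30*g²))*(-2) = -4*(-⅕)*(-5 - 28*g²)*(-2) = (-4 - 112*g²/5)*(-2) = 8 + 224*g²/5)
I(5)² = (8 + (224/5)*5²)² = (8 + (224/5)*25)² = (8 + 1120)² = 1128² = 1272384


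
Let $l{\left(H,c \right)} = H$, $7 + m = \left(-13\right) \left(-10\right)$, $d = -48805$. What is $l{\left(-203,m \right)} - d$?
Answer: $48602$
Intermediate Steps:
$m = 123$ ($m = -7 - -130 = -7 + 130 = 123$)
$l{\left(-203,m \right)} - d = -203 - -48805 = -203 + 48805 = 48602$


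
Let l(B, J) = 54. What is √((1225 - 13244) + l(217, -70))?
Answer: I*√11965 ≈ 109.38*I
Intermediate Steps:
√((1225 - 13244) + l(217, -70)) = √((1225 - 13244) + 54) = √(-12019 + 54) = √(-11965) = I*√11965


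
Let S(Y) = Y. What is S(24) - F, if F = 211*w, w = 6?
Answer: -1242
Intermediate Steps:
F = 1266 (F = 211*6 = 1266)
S(24) - F = 24 - 1*1266 = 24 - 1266 = -1242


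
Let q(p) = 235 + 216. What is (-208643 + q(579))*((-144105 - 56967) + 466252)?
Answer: -55208354560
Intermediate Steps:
q(p) = 451
(-208643 + q(579))*((-144105 - 56967) + 466252) = (-208643 + 451)*((-144105 - 56967) + 466252) = -208192*(-201072 + 466252) = -208192*265180 = -55208354560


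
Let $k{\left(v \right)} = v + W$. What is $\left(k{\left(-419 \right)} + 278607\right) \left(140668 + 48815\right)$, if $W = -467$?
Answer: $52623408243$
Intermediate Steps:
$k{\left(v \right)} = -467 + v$ ($k{\left(v \right)} = v - 467 = -467 + v$)
$\left(k{\left(-419 \right)} + 278607\right) \left(140668 + 48815\right) = \left(\left(-467 - 419\right) + 278607\right) \left(140668 + 48815\right) = \left(-886 + 278607\right) 189483 = 277721 \cdot 189483 = 52623408243$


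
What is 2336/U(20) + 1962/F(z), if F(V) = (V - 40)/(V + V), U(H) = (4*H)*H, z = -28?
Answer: 1374641/850 ≈ 1617.2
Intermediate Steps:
U(H) = 4*H²
F(V) = (-40 + V)/(2*V) (F(V) = (-40 + V)/((2*V)) = (-40 + V)*(1/(2*V)) = (-40 + V)/(2*V))
2336/U(20) + 1962/F(z) = 2336/((4*20²)) + 1962/(((½)*(-40 - 28)/(-28))) = 2336/((4*400)) + 1962/(((½)*(-1/28)*(-68))) = 2336/1600 + 1962/(17/14) = 2336*(1/1600) + 1962*(14/17) = 73/50 + 27468/17 = 1374641/850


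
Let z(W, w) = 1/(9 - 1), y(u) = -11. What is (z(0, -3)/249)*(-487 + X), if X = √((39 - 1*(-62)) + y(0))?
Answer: -487/1992 + √10/664 ≈ -0.23972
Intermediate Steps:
z(W, w) = ⅛ (z(W, w) = 1/8 = ⅛)
X = 3*√10 (X = √((39 - 1*(-62)) - 11) = √((39 + 62) - 11) = √(101 - 11) = √90 = 3*√10 ≈ 9.4868)
(z(0, -3)/249)*(-487 + X) = ((⅛)/249)*(-487 + 3*√10) = ((⅛)*(1/249))*(-487 + 3*√10) = (-487 + 3*√10)/1992 = -487/1992 + √10/664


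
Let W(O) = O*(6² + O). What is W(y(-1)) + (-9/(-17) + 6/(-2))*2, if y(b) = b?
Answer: -679/17 ≈ -39.941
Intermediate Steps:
W(O) = O*(36 + O)
W(y(-1)) + (-9/(-17) + 6/(-2))*2 = -(36 - 1) + (-9/(-17) + 6/(-2))*2 = -1*35 + (-9*(-1/17) + 6*(-½))*2 = -35 + (9/17 - 3)*2 = -35 - 42/17*2 = -35 - 84/17 = -679/17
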